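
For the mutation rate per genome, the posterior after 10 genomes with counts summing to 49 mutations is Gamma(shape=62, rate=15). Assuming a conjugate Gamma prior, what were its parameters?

Gamma(shape=13, rate=5)

Gamma–Poisson conjugacy: posterior shape = α + Σxᵢ, posterior rate = β + n.
So α = 62 − 49 = 13 and β = 15 − 10 = 5.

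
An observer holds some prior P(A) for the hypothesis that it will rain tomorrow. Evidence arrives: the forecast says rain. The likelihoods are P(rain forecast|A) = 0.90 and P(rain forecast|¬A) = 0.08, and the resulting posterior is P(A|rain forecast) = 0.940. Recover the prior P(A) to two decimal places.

P(A) = 0.58

In odds form, posterior odds = prior odds × likelihood ratio, so prior odds = posterior odds ÷ LR.
Posterior odds = 0.940/(1−0.940) = 15.6667. LR = 0.90/0.08 = 11.2500.
Prior odds = 15.6667/11.2500 = 1.3926, so P(A) = 1.3926/(1+1.3926) ≈ 0.58.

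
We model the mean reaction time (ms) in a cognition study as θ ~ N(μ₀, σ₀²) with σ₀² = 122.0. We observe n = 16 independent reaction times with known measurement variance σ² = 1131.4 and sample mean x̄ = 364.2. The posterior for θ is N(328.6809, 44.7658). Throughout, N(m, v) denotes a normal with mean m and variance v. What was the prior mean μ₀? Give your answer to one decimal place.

With known observation variance, the Normal–Normal posterior has precision τ_n = τ₀ + n/σ² and mean μ_n = (τ₀μ₀ + (n/σ²)x̄)/τ_n.
Here τ₀ = 1/122.0 = 0.008197 and τ_data = 16/1131.4 = 0.014142, so τ_n = 0.022339.
Rearranging for μ₀: μ₀ = (μ_n·τ_n − τ_data·x̄)/τ₀ = (328.6809·0.022339 − 0.014142·364.2) / 0.008197 = 2.191886/0.008197 ≈ 267.4.

μ₀ = 267.4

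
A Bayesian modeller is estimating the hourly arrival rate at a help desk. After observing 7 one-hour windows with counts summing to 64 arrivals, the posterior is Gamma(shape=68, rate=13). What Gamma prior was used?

Gamma–Poisson conjugacy: posterior shape = α + Σxᵢ, posterior rate = β + n.
So α = 68 − 64 = 4 and β = 13 − 7 = 6.

Gamma(shape=4, rate=6)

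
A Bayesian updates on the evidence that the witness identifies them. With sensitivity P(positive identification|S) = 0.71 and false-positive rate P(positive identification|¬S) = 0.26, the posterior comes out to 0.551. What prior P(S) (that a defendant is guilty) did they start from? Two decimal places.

In odds form, posterior odds = prior odds × likelihood ratio, so prior odds = posterior odds ÷ LR.
Posterior odds = 0.551/(1−0.551) = 1.2272. LR = 0.71/0.26 = 2.7308.
Prior odds = 1.2272/2.7308 = 0.4494, so P(S) = 0.4494/(1+0.4494) ≈ 0.31.

P(S) = 0.31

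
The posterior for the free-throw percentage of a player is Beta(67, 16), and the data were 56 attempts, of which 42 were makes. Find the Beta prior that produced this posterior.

Beta(25, 2)

Under Beta–binomial conjugacy the posterior parameters are (α+s, β+f).
So α = 67 − 42 = 25 and β = 16 − 14 = 2.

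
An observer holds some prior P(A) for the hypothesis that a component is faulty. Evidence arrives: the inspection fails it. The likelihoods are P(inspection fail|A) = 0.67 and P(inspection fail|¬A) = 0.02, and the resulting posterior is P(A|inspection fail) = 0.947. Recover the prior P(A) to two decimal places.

P(A) = 0.35

In odds form, posterior odds = prior odds × likelihood ratio, so prior odds = posterior odds ÷ LR.
Posterior odds = 0.947/(1−0.947) = 17.8679. LR = 0.67/0.02 = 33.5000.
Prior odds = 17.8679/33.5000 = 0.5334, so P(A) = 0.5334/(1+0.5334) ≈ 0.35.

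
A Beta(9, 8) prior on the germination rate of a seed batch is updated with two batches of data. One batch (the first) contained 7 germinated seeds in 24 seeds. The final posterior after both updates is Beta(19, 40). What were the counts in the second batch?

Sequential conjugate updates are equivalent to a single update on the pooled data, so total successes = posterior α − prior α and total failures = posterior β − prior β.
Total across both batches: 19−9=10 germinated seeds, 40−8=32 non-germinating seeds.
Subtract the first batch: 10−7=3 germinated seeds and 32−17=15 non-germinating seeds.

3 germinated seeds and 15 non-germinating seeds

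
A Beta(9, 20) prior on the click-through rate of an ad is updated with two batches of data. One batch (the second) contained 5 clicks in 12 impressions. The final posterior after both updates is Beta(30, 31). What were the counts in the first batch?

Because Beta–binomial updating is additive in the counts, the combined data contributed (α_post−α_prior, β_post−β_prior) successes and failures.
Total across both batches: 30−9=21 clicks, 31−20=11 non-clicks.
Subtract the second batch: 21−5=16 clicks and 11−7=4 non-clicks.

16 clicks and 4 non-clicks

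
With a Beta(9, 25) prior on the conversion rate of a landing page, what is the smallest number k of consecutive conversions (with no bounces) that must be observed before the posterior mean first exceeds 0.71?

After k conversions and 0 bounces the posterior is Beta(9+k, 25), with mean (9+k)/(9+25+k).
Set (9+k)/(34+k) > 0.71 and solve: k > (0.71·34 − 9)/(1 − 0.71) = 52.207.
The smallest integer exceeding 52.207 is 53.

k = 53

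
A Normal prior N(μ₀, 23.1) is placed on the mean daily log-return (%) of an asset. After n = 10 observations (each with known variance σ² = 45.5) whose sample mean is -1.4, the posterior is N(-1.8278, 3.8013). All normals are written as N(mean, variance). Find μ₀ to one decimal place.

μ₀ = -4.0

The posterior mean is a precision-weighted average: μ_n = (τ₀μ₀ + τ_data·x̄)/(τ₀+τ_data), with τ₀=1/σ₀² and τ_data=n/σ².
Here τ₀ = 1/23.1 = 0.043290 and τ_data = 10/45.5 = 0.219780, so τ_n = 0.263070.
Rearranging for μ₀: μ₀ = (μ_n·τ_n − τ_data·x̄)/τ₀ = (-1.8278·0.263070 − 0.219780·-1.4) / 0.043290 = -0.173147/0.043290 ≈ -4.0.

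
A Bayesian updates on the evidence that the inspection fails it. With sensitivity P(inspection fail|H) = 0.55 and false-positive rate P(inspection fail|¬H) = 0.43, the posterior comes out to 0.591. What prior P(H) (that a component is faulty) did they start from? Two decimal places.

P(H) = 0.53

Bayes' rule in odds form gives O(H|E) = O(H)·[P(E|H)/P(E|¬H)], hence O(H) = O(H|E)/LR.
Posterior odds = 0.591/(1−0.591) = 1.4450. LR = 0.55/0.43 = 1.2791.
Prior odds = 1.4450/1.2791 = 1.1297, so P(H) = 1.1297/(1+1.1297) ≈ 0.53.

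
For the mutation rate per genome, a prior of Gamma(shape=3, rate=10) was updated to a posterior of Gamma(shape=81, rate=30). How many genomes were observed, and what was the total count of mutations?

Gamma–Poisson conjugacy: posterior shape = α + Σxᵢ, posterior rate = β + n.
Matching: Σxᵢ = 81 − 3 = 78 and n = 30 − 10 = 20.

n = 20 genomes with total 78 mutations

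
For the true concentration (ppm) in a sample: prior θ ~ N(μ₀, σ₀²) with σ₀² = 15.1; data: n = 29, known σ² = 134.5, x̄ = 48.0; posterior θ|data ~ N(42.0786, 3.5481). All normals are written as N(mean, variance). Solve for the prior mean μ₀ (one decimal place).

μ₀ = 22.8

With known observation variance, the Normal–Normal posterior has precision τ_n = τ₀ + n/σ² and mean μ_n = (τ₀μ₀ + (n/σ²)x̄)/τ_n.
Here τ₀ = 1/15.1 = 0.066225 and τ_data = 29/134.5 = 0.215613, so τ_n = 0.281838.
Rearranging for μ₀: μ₀ = (μ_n·τ_n − τ_data·x̄)/τ₀ = (42.0786·0.281838 − 0.215613·48.0) / 0.066225 = 1.509924/0.066225 ≈ 22.8.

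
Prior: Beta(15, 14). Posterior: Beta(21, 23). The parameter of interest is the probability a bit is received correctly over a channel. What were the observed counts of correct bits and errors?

A Beta(α, β) prior with s successes and f failures in binomial data gives a Beta(α+s, β+f) posterior.
So s = 21 − 15 = 6 and f = 23 − 14 = 9.

6 correct bits and 9 errors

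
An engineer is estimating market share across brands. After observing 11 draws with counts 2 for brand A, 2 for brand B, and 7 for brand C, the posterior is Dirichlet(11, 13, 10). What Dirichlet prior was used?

Dirichlet(9, 11, 3)

For a Dirichlet(α) prior with multinomial counts c, the posterior is Dirichlet(α + c) componentwise.
Subtract each count from the matching posterior parameter: 11−2=9, 13−2=11, 10−7=3.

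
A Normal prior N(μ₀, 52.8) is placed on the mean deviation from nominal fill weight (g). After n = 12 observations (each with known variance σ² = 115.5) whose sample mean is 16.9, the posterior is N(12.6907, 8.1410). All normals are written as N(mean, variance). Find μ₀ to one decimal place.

With known observation variance, the Normal–Normal posterior has precision τ_n = τ₀ + n/σ² and mean μ_n = (τ₀μ₀ + (n/σ²)x̄)/τ_n.
Here τ₀ = 1/52.8 = 0.018939 and τ_data = 12/115.5 = 0.103896, so τ_n = 0.122835.
Rearranging for μ₀: μ₀ = (μ_n·τ_n − τ_data·x̄)/τ₀ = (12.6907·0.122835 − 0.103896·16.9) / 0.018939 = -0.196980/0.018939 ≈ -10.4.

μ₀ = -10.4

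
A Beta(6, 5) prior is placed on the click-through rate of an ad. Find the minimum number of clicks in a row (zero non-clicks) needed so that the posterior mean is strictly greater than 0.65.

After k clicks and 0 non-clicks the posterior is Beta(6+k, 5), with mean (6+k)/(6+5+k).
Set (6+k)/(11+k) > 0.65 and solve: k > (0.65·11 − 6)/(1 − 0.65) = 3.286.
The smallest integer exceeding 3.286 is 4.

k = 4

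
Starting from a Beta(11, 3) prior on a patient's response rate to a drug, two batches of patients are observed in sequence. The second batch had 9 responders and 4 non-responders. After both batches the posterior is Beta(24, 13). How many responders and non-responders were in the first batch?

4 responders and 6 non-responders

Because Beta–binomial updating is additive in the counts, the combined data contributed (α_post−α_prior, β_post−β_prior) successes and failures.
Total across both batches: 24−11=13 responders, 13−3=10 non-responders.
Subtract the second batch: 13−9=4 responders and 10−4=6 non-responders.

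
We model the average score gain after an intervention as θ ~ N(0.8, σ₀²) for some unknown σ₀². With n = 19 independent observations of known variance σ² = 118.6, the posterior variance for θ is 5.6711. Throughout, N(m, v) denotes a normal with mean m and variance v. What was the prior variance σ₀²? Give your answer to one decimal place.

Posterior precision equals prior precision plus data precision: 1/σ_n² = 1/σ₀² + n/σ².
So 1/σ₀² = 1/5.6711 − 19/118.6 = 0.176333 − 0.160202 = 0.016131.
Hence σ₀² = 1/0.016131 ≈ 62.0.

σ₀² = 62.0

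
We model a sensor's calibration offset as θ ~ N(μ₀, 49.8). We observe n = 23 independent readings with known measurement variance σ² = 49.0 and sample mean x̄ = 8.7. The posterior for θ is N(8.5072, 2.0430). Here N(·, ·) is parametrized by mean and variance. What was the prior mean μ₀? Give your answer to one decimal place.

With known observation variance, the Normal–Normal posterior has precision τ_n = τ₀ + n/σ² and mean μ_n = (τ₀μ₀ + (n/σ²)x̄)/τ_n.
Here τ₀ = 1/49.8 = 0.020080 and τ_data = 23/49.0 = 0.469388, so τ_n = 0.489468.
Rearranging for μ₀: μ₀ = (μ_n·τ_n − τ_data·x̄)/τ₀ = (8.5072·0.489468 − 0.469388·8.7) / 0.020080 = 0.080327/0.020080 ≈ 4.0.

μ₀ = 4.0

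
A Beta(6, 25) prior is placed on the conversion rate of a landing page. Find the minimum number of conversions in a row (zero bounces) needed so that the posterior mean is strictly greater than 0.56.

k = 26

After k conversions and 0 bounces the posterior is Beta(6+k, 25), with mean (6+k)/(6+25+k).
Set (6+k)/(31+k) > 0.56 and solve: k > (0.56·31 − 6)/(1 − 0.56) = 25.818.
The smallest integer exceeding 25.818 is 26.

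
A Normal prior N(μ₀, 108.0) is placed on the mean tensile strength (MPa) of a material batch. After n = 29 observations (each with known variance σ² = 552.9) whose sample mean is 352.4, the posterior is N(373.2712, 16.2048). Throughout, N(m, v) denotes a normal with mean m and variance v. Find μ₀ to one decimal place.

The posterior mean is a precision-weighted average: μ_n = (τ₀μ₀ + τ_data·x̄)/(τ₀+τ_data), with τ₀=1/σ₀² and τ_data=n/σ².
Here τ₀ = 1/108.0 = 0.009259 and τ_data = 29/552.9 = 0.052451, so τ_n = 0.061710.
Rearranging for μ₀: μ₀ = (μ_n·τ_n − τ_data·x̄)/τ₀ = (373.2712·0.061710 − 0.052451·352.4) / 0.009259 = 4.550833/0.009259 ≈ 491.5.

μ₀ = 491.5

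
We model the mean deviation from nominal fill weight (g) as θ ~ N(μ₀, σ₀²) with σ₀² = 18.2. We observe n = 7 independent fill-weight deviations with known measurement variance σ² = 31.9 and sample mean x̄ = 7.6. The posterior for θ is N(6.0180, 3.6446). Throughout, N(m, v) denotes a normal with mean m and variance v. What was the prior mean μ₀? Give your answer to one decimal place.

With known observation variance, the Normal–Normal posterior has precision τ_n = τ₀ + n/σ² and mean μ_n = (τ₀μ₀ + (n/σ²)x̄)/τ_n.
Here τ₀ = 1/18.2 = 0.054945 and τ_data = 7/31.9 = 0.219436, so τ_n = 0.274381.
Rearranging for μ₀: μ₀ = (μ_n·τ_n − τ_data·x̄)/τ₀ = (6.0180·0.274381 − 0.219436·7.6) / 0.054945 = -0.016489/0.054945 ≈ -0.3.

μ₀ = -0.3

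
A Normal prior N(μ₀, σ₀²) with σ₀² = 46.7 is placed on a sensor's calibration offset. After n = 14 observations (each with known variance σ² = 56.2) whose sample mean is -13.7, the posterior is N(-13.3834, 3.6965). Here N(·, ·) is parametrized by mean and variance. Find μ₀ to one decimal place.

With known observation variance, the Normal–Normal posterior has precision τ_n = τ₀ + n/σ² and mean μ_n = (τ₀μ₀ + (n/σ²)x̄)/τ_n.
Here τ₀ = 1/46.7 = 0.021413 and τ_data = 14/56.2 = 0.249110, so τ_n = 0.270523.
Rearranging for μ₀: μ₀ = (μ_n·τ_n − τ_data·x̄)/τ₀ = (-13.3834·0.270523 − 0.249110·-13.7) / 0.021413 = -0.207711/0.021413 ≈ -9.7.

μ₀ = -9.7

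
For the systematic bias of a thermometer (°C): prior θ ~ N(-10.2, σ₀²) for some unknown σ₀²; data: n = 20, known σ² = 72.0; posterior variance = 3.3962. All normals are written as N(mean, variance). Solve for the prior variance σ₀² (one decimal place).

Posterior precision equals prior precision plus data precision: 1/σ_n² = 1/σ₀² + n/σ².
So 1/σ₀² = 1/3.3962 − 20/72.0 = 0.294447 − 0.277778 = 0.016669.
Hence σ₀² = 1/0.016669 ≈ 60.0.

σ₀² = 60.0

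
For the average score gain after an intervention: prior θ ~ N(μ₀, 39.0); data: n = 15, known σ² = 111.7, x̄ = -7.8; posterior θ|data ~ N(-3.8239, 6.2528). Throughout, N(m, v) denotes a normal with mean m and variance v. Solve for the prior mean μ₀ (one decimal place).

μ₀ = 17.0

With known observation variance, the Normal–Normal posterior has precision τ_n = τ₀ + n/σ² and mean μ_n = (τ₀μ₀ + (n/σ²)x̄)/τ_n.
Here τ₀ = 1/39.0 = 0.025641 and τ_data = 15/111.7 = 0.134288, so τ_n = 0.159929.
Rearranging for μ₀: μ₀ = (μ_n·τ_n − τ_data·x̄)/τ₀ = (-3.8239·0.159929 − 0.134288·-7.8) / 0.025641 = 0.435894/0.025641 ≈ 17.0.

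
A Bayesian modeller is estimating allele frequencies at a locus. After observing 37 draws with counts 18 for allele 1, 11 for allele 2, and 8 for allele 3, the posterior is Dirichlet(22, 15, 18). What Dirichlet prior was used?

Dirichlet(4, 4, 10)

For a Dirichlet(α) prior with multinomial counts c, the posterior is Dirichlet(α + c) componentwise.
Subtract each count from the matching posterior parameter: 22−18=4, 15−11=4, 18−8=10.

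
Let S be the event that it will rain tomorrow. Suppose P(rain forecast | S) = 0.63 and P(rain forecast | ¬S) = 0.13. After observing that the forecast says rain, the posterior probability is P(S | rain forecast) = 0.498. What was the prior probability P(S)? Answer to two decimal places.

P(S) = 0.17

Bayes' rule in odds form gives O(S|E) = O(S)·[P(E|S)/P(E|¬S)], hence O(S) = O(S|E)/LR.
Posterior odds = 0.498/(1−0.498) = 0.9920. LR = 0.63/0.13 = 4.8462.
Prior odds = 0.9920/4.8462 = 0.2047, so P(S) = 0.2047/(1+0.2047) ≈ 0.17.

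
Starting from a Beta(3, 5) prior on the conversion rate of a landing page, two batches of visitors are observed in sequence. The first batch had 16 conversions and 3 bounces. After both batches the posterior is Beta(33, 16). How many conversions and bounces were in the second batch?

Sequential conjugate updates are equivalent to a single update on the pooled data, so total successes = posterior α − prior α and total failures = posterior β − prior β.
Total across both batches: 33−3=30 conversions, 16−5=11 bounces.
Subtract the first batch: 30−16=14 conversions and 11−3=8 bounces.

14 conversions and 8 bounces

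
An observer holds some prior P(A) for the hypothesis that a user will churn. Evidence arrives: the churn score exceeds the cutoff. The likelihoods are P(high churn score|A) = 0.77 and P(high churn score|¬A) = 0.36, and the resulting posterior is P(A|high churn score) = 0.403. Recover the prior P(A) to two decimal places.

Bayes' rule in odds form gives O(A|E) = O(A)·[P(E|A)/P(E|¬A)], hence O(A) = O(A|E)/LR.
Posterior odds = 0.403/(1−0.403) = 0.6750. LR = 0.77/0.36 = 2.1389.
Prior odds = 0.6750/2.1389 = 0.3156, so P(A) = 0.3156/(1+0.3156) ≈ 0.24.

P(A) = 0.24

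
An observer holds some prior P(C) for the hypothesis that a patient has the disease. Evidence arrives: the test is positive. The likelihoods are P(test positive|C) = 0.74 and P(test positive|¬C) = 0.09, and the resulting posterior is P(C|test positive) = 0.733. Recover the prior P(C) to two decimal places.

P(C) = 0.25

Bayes' rule in odds form gives O(C|E) = O(C)·[P(E|C)/P(E|¬C)], hence O(C) = O(C|E)/LR.
Posterior odds = 0.733/(1−0.733) = 2.7453. LR = 0.74/0.09 = 8.2222.
Prior odds = 2.7453/8.2222 = 0.3339, so P(C) = 0.3339/(1+0.3339) ≈ 0.25.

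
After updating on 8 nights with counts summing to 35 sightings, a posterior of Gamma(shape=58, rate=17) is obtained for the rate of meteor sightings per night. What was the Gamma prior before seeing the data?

A Gamma(α, β) prior (rate parametrization) on a Poisson rate with n observations summing to S gives posterior Gamma(α+S, β+n).
So α = 58 − 35 = 23 and β = 17 − 8 = 9.

Gamma(shape=23, rate=9)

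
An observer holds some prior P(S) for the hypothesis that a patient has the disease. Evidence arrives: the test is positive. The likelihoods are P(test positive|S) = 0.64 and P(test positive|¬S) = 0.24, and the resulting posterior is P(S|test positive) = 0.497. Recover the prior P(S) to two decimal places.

P(S) = 0.27

Bayes' rule in odds form gives O(S|E) = O(S)·[P(E|S)/P(E|¬S)], hence O(S) = O(S|E)/LR.
Posterior odds = 0.497/(1−0.497) = 0.9881. LR = 0.64/0.24 = 2.6667.
Prior odds = 0.9881/2.6667 = 0.3705, so P(S) = 0.3705/(1+0.3705) ≈ 0.27.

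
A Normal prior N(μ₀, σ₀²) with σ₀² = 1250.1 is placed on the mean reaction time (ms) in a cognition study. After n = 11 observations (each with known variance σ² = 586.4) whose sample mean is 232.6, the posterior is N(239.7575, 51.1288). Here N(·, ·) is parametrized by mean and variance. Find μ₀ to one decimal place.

μ₀ = 407.6

The posterior mean is a precision-weighted average: μ_n = (τ₀μ₀ + τ_data·x̄)/(τ₀+τ_data), with τ₀=1/σ₀² and τ_data=n/σ².
Here τ₀ = 1/1250.1 = 0.000800 and τ_data = 11/586.4 = 0.018759, so τ_n = 0.019559.
Rearranging for μ₀: μ₀ = (μ_n·τ_n − τ_data·x̄)/τ₀ = (239.7575·0.019559 − 0.018759·232.6) / 0.000800 = 0.326074/0.000800 ≈ 407.6.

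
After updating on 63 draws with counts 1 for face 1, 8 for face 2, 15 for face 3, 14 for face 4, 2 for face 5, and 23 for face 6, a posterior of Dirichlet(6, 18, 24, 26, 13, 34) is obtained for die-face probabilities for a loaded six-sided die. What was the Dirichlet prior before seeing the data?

Dirichlet(5, 10, 9, 12, 11, 11)

For a Dirichlet(α) prior with multinomial counts c, the posterior is Dirichlet(α + c) componentwise.
Subtract each count from the matching posterior parameter: 6−1=5, 18−8=10, 24−15=9, 26−14=12, 13−2=11, 34−23=11.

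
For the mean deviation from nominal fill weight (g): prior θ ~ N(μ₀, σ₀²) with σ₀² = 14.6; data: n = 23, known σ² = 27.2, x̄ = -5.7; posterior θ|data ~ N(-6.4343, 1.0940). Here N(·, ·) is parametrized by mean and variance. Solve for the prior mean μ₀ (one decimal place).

The posterior mean is a precision-weighted average: μ_n = (τ₀μ₀ + τ_data·x̄)/(τ₀+τ_data), with τ₀=1/σ₀² and τ_data=n/σ².
Here τ₀ = 1/14.6 = 0.068493 and τ_data = 23/27.2 = 0.845588, so τ_n = 0.914081.
Rearranging for μ₀: μ₀ = (μ_n·τ_n − τ_data·x̄)/τ₀ = (-6.4343·0.914081 − 0.845588·-5.7) / 0.068493 = -1.061620/0.068493 ≈ -15.5.

μ₀ = -15.5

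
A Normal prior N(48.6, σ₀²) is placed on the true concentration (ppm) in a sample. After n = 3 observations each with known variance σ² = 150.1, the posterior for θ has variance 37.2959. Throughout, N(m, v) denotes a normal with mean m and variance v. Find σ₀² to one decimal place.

Posterior precision equals prior precision plus data precision: 1/σ_n² = 1/σ₀² + n/σ².
So 1/σ₀² = 1/37.2959 − 3/150.1 = 0.026813 − 0.019987 = 0.006826.
Hence σ₀² = 1/0.006826 ≈ 146.5.

σ₀² = 146.5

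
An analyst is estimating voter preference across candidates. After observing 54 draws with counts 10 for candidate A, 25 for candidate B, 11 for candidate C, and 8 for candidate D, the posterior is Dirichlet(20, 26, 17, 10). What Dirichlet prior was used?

Dirichlet(10, 1, 6, 2)

For a Dirichlet(α) prior with multinomial counts c, the posterior is Dirichlet(α + c) componentwise.
Subtract each count from the matching posterior parameter: 20−10=10, 26−25=1, 17−11=6, 10−8=2.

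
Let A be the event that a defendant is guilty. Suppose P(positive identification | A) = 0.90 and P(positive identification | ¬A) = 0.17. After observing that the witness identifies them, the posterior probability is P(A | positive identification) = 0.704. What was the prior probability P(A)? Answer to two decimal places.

P(A) = 0.31

In odds form, posterior odds = prior odds × likelihood ratio, so prior odds = posterior odds ÷ LR.
Posterior odds = 0.704/(1−0.704) = 2.3784. LR = 0.90/0.17 = 5.2941.
Prior odds = 2.3784/5.2941 = 0.4493, so P(A) = 0.4493/(1+0.4493) ≈ 0.31.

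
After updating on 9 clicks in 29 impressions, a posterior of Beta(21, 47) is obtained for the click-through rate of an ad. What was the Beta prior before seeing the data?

A Beta(a, b) prior with s successes and f failures in binomial data gives a Beta(a+s, b+f) posterior.
So a = 21 − 9 = 12 and b = 47 − 20 = 27.

Beta(12, 27)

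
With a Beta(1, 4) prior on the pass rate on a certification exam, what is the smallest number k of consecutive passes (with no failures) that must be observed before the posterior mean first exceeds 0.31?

After k passes and 0 failures the posterior is Beta(1+k, 4), with mean (1+k)/(1+4+k).
Set (1+k)/(5+k) > 0.31 and solve: k > (0.31·5 − 1)/(1 − 0.31) = 0.797.
The smallest integer exceeding 0.797 is 1, and checking k=1: (2)/(6) = 0.3333 > 0.31.

k = 1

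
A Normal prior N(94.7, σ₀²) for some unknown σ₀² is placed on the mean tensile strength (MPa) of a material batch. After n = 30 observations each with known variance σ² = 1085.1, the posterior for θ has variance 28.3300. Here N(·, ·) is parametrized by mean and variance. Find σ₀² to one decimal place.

For the Normal–Normal model with known σ², precisions add: τ_n = τ₀ + n/σ².
So 1/σ₀² = 1/28.3300 − 30/1085.1 = 0.035298 − 0.027647 = 0.007651.
Hence σ₀² = 1/0.007651 ≈ 130.7.

σ₀² = 130.7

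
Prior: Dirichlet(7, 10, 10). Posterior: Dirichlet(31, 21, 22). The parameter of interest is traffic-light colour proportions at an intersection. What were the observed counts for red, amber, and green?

counts (24, 11, 12)

For a Dirichlet(α) prior with multinomial counts c, the posterior is Dirichlet(α + c) componentwise.
Counts are posterior − prior componentwise: 31−7=24, 21−10=11, 22−10=12.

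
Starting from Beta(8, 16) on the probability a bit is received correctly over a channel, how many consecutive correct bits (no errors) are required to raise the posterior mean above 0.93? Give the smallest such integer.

After k correct bits and 0 errors the posterior is Beta(8+k, 16), with mean (8+k)/(8+16+k).
Set (8+k)/(24+k) > 0.93 and solve: k > (0.93·24 − 8)/(1 − 0.93) = 204.571.
The smallest integer exceeding 204.571 is 205.

k = 205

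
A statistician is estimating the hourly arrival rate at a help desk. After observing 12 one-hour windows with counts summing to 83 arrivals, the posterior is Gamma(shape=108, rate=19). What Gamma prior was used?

A Gamma(α, β) prior (rate parametrization) on a Poisson rate with n observations summing to S gives posterior Gamma(α+S, β+n).
So α = 108 − 83 = 25 and β = 19 − 12 = 7.

Gamma(shape=25, rate=7)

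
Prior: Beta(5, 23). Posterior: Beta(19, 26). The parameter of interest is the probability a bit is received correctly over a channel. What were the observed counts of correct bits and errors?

14 correct bits and 3 errors

Beta is conjugate to the binomial likelihood: posterior = Beta(a+s, b+f).
So s = 19 − 5 = 14 and f = 26 − 23 = 3.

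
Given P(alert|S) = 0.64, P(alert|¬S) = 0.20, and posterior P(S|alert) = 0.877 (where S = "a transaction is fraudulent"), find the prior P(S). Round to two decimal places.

P(S) = 0.69

Bayes' rule in odds form gives O(S|E) = O(S)·[P(E|S)/P(E|¬S)], hence O(S) = O(S|E)/LR.
Posterior odds = 0.877/(1−0.877) = 7.1301. LR = 0.64/0.20 = 3.2000.
Prior odds = 7.1301/3.2000 = 2.2282, so P(S) = 2.2282/(1+2.2282) ≈ 0.69.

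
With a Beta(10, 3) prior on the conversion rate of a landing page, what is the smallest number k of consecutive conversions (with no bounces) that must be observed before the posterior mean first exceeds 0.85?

After k conversions and 0 bounces the posterior is Beta(10+k, 3), with mean (10+k)/(10+3+k).
Set (10+k)/(13+k) > 0.85 and solve: k > (0.85·13 − 10)/(1 − 0.85) = 7.000.
The smallest integer exceeding 7.000 is 8, and checking k=8: (18)/(21) = 0.8571 > 0.85.

k = 8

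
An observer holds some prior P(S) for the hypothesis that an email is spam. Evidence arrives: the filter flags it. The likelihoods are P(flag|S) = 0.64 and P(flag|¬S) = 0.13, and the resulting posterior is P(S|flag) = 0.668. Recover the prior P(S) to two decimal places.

In odds form, posterior odds = prior odds × likelihood ratio, so prior odds = posterior odds ÷ LR.
Posterior odds = 0.668/(1−0.668) = 2.0120. LR = 0.64/0.13 = 4.9231.
Prior odds = 2.0120/4.9231 = 0.4087, so P(S) = 0.4087/(1+0.4087) ≈ 0.29.

P(S) = 0.29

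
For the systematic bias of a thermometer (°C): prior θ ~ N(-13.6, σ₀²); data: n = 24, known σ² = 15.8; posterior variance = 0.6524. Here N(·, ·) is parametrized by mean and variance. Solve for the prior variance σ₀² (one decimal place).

For the Normal–Normal model with known σ², precisions add: τ_n = τ₀ + n/σ².
So 1/σ₀² = 1/0.6524 − 24/15.8 = 1.532802 − 1.518987 = 0.013815.
Hence σ₀² = 1/0.013815 ≈ 72.4.

σ₀² = 72.4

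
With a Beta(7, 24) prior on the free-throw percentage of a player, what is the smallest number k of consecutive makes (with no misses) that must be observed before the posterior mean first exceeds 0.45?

k = 13

After k makes and 0 misses the posterior is Beta(7+k, 24), with mean (7+k)/(7+24+k).
Set (7+k)/(31+k) > 0.45 and solve: k > (0.45·31 − 7)/(1 − 0.45) = 12.636.
The smallest integer exceeding 12.636 is 13, and checking k=13: (20)/(44) = 0.4545 > 0.45.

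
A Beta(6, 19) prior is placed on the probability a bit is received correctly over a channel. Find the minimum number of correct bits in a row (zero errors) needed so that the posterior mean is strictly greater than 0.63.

After k correct bits and 0 errors the posterior is Beta(6+k, 19), with mean (6+k)/(6+19+k).
Set (6+k)/(25+k) > 0.63 and solve: k > (0.63·25 − 6)/(1 − 0.63) = 26.351.
The smallest integer exceeding 26.351 is 27, and checking k=27: (33)/(52) = 0.6346 > 0.63.

k = 27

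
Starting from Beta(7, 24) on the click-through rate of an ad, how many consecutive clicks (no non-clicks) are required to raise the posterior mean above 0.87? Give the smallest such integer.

k = 154

After k clicks and 0 non-clicks the posterior is Beta(7+k, 24), with mean (7+k)/(7+24+k).
Set (7+k)/(31+k) > 0.87 and solve: k > (0.87·31 − 7)/(1 − 0.87) = 153.615.
The smallest integer exceeding 153.615 is 154.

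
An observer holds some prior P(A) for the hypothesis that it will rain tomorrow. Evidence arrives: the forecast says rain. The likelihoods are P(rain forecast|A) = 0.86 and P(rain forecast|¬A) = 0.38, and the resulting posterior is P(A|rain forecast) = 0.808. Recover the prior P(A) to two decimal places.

Bayes' rule in odds form gives O(A|E) = O(A)·[P(E|A)/P(E|¬A)], hence O(A) = O(A|E)/LR.
Posterior odds = 0.808/(1−0.808) = 4.2083. LR = 0.86/0.38 = 2.2632.
Prior odds = 4.2083/2.2632 = 1.8594, so P(A) = 1.8594/(1+1.8594) ≈ 0.65.

P(A) = 0.65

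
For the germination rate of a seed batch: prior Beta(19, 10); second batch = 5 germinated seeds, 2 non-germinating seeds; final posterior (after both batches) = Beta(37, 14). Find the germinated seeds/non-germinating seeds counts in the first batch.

Sequential conjugate updates are equivalent to a single update on the pooled data, so total successes = posterior α − prior α and total failures = posterior β − prior β.
Total across both batches: 37−19=18 germinated seeds, 14−10=4 non-germinating seeds.
Subtract the second batch: 18−5=13 germinated seeds and 4−2=2 non-germinating seeds.

13 germinated seeds and 2 non-germinating seeds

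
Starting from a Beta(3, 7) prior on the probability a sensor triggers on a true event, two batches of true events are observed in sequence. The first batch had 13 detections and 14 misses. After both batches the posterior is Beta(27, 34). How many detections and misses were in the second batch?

Sequential conjugate updates are equivalent to a single update on the pooled data, so total successes = posterior α − prior α and total failures = posterior β − prior β.
Total across both batches: 27−3=24 detections, 34−7=27 misses.
Subtract the first batch: 24−13=11 detections and 27−14=13 misses.

11 detections and 13 misses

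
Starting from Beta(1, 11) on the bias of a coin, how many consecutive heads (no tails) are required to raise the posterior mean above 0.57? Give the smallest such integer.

After k heads and 0 tails the posterior is Beta(1+k, 11), with mean (1+k)/(1+11+k).
Set (1+k)/(12+k) > 0.57 and solve: k > (0.57·12 − 1)/(1 − 0.57) = 13.581.
The smallest integer exceeding 13.581 is 14.

k = 14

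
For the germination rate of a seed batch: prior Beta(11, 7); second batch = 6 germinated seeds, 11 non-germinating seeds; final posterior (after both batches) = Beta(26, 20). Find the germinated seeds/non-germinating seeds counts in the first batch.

9 germinated seeds and 2 non-germinating seeds

Sequential conjugate updates are equivalent to a single update on the pooled data, so total successes = posterior α − prior α and total failures = posterior β − prior β.
Total across both batches: 26−11=15 germinated seeds, 20−7=13 non-germinating seeds.
Subtract the second batch: 15−6=9 germinated seeds and 13−11=2 non-germinating seeds.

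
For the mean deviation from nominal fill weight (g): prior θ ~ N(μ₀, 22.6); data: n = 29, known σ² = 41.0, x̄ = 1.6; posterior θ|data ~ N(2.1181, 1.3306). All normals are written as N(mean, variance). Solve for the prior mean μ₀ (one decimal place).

μ₀ = 10.4

With known observation variance, the Normal–Normal posterior has precision τ_n = τ₀ + n/σ² and mean μ_n = (τ₀μ₀ + (n/σ²)x̄)/τ_n.
Here τ₀ = 1/22.6 = 0.044248 and τ_data = 29/41.0 = 0.707317, so τ_n = 0.751565.
Rearranging for μ₀: μ₀ = (μ_n·τ_n − τ_data·x̄)/τ₀ = (2.1181·0.751565 − 0.707317·1.6) / 0.044248 = 0.460183/0.044248 ≈ 10.4.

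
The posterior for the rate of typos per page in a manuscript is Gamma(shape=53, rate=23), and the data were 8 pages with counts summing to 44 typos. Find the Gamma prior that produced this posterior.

Gamma(shape=9, rate=15)

Gamma–Poisson conjugacy: posterior shape = α + Σxᵢ, posterior rate = β + n.
So α = 53 − 44 = 9 and β = 23 − 8 = 15.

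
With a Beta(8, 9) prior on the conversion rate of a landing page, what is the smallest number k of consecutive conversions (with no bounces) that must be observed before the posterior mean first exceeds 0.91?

After k conversions and 0 bounces the posterior is Beta(8+k, 9), with mean (8+k)/(8+9+k).
Set (8+k)/(17+k) > 0.91 and solve: k > (0.91·17 − 8)/(1 − 0.91) = 83.000.
The smallest integer exceeding 83.000 is 84, and checking k=84: (92)/(101) = 0.9109 > 0.91.

k = 84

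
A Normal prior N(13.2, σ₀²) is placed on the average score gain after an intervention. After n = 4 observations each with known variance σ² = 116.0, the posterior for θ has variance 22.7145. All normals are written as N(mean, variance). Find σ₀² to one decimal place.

For the Normal–Normal model with known σ², precisions add: τ_n = τ₀ + n/σ².
So 1/σ₀² = 1/22.7145 − 4/116.0 = 0.044025 − 0.034483 = 0.009542.
Hence σ₀² = 1/0.009542 ≈ 104.8.

σ₀² = 104.8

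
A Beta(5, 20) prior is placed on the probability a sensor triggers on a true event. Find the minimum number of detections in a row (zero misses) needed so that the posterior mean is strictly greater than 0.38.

After k detections and 0 misses the posterior is Beta(5+k, 20), with mean (5+k)/(5+20+k).
Set (5+k)/(25+k) > 0.38 and solve: k > (0.38·25 − 5)/(1 − 0.38) = 7.258.
The smallest integer exceeding 7.258 is 8, and checking k=8: (13)/(33) = 0.3939 > 0.38.

k = 8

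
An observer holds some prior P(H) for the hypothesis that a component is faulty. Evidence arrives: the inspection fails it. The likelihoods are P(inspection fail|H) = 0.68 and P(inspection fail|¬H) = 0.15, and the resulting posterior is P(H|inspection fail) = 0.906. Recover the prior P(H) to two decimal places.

P(H) = 0.68

Bayes' rule in odds form gives O(H|E) = O(H)·[P(E|H)/P(E|¬H)], hence O(H) = O(H|E)/LR.
Posterior odds = 0.906/(1−0.906) = 9.6383. LR = 0.68/0.15 = 4.5333.
Prior odds = 9.6383/4.5333 = 2.1261, so P(H) = 2.1261/(1+2.1261) ≈ 0.68.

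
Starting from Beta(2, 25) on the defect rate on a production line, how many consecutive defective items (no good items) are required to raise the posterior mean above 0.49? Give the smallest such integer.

k = 23

After k defective items and 0 good items the posterior is Beta(2+k, 25), with mean (2+k)/(2+25+k).
Set (2+k)/(27+k) > 0.49 and solve: k > (0.49·27 − 2)/(1 − 0.49) = 22.020.
The smallest integer exceeding 22.020 is 23, and checking k=23: (25)/(50) = 0.5000 > 0.49.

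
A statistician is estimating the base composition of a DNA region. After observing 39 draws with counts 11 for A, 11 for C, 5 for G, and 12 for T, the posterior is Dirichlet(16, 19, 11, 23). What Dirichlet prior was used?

Dirichlet(5, 8, 6, 11)

For a Dirichlet(α) prior with multinomial counts c, the posterior is Dirichlet(α + c) componentwise.
Subtract each count from the matching posterior parameter: 16−11=5, 19−11=8, 11−5=6, 23−12=11.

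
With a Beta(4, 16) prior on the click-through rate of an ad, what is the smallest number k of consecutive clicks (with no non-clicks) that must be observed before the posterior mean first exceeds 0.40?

After k clicks and 0 non-clicks the posterior is Beta(4+k, 16), with mean (4+k)/(4+16+k).
Set (4+k)/(20+k) > 0.40 and solve: k > (0.40·20 − 4)/(1 − 0.40) = 6.667.
The smallest integer exceeding 6.667 is 7.

k = 7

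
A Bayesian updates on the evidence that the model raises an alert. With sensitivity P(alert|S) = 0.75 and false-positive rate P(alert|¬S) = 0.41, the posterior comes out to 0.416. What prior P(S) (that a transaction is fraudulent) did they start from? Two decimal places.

In odds form, posterior odds = prior odds × likelihood ratio, so prior odds = posterior odds ÷ LR.
Posterior odds = 0.416/(1−0.416) = 0.7123. LR = 0.75/0.41 = 1.8293.
Prior odds = 0.7123/1.8293 = 0.3894, so P(S) = 0.3894/(1+0.3894) ≈ 0.28.

P(S) = 0.28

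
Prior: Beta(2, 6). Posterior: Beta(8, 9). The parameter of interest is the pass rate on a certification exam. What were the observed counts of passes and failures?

Under Beta–binomial conjugacy the posterior parameters are (α+s, β+f).
Match parameters: s=8−2=6, f=9−6=3.

6 passes and 3 failures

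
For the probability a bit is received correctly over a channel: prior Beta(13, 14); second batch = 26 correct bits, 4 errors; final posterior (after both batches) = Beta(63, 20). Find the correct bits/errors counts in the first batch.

24 correct bits and 2 errors

Because Beta–binomial updating is additive in the counts, the combined data contributed (α_post−α_prior, β_post−β_prior) successes and failures.
Total across both batches: 63−13=50 correct bits, 20−14=6 errors.
Subtract the second batch: 50−26=24 correct bits and 6−4=2 errors.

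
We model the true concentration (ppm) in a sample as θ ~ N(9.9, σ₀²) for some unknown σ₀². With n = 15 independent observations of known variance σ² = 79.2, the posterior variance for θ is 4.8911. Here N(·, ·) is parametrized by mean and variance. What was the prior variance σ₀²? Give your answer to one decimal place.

Posterior precision equals prior precision plus data precision: 1/σ_n² = 1/σ₀² + n/σ².
So 1/σ₀² = 1/4.8911 − 15/79.2 = 0.204453 − 0.189394 = 0.015059.
Hence σ₀² = 1/0.015059 ≈ 66.4.

σ₀² = 66.4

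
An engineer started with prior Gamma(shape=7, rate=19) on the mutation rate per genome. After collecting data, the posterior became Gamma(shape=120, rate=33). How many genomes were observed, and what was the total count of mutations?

n = 14 genomes with total 113 mutations

A Gamma(α, β) prior (rate parametrization) on a Poisson rate with n observations summing to S gives posterior Gamma(α+S, β+n).
Matching: Σxᵢ = 120 − 7 = 113 and n = 33 − 19 = 14.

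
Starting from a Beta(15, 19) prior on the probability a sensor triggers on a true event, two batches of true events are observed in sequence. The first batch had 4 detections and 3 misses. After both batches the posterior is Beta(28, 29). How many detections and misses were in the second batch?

Because Beta–binomial updating is additive in the counts, the combined data contributed (α_post−α_prior, β_post−β_prior) successes and failures.
Total across both batches: 28−15=13 detections, 29−19=10 misses.
Subtract the first batch: 13−4=9 detections and 10−3=7 misses.

9 detections and 7 misses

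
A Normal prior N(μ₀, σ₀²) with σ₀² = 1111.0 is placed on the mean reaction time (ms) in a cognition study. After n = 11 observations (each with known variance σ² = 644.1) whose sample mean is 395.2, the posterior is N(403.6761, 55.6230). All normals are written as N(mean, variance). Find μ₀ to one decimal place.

μ₀ = 564.5

The posterior mean is a precision-weighted average: μ_n = (τ₀μ₀ + τ_data·x̄)/(τ₀+τ_data), with τ₀=1/σ₀² and τ_data=n/σ².
Here τ₀ = 1/1111.0 = 0.000900 and τ_data = 11/644.1 = 0.017078, so τ_n = 0.017978.
Rearranging for μ₀: μ₀ = (μ_n·τ_n − τ_data·x̄)/τ₀ = (403.6761·0.017978 − 0.017078·395.2) / 0.000900 = 0.508063/0.000900 ≈ 564.5.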